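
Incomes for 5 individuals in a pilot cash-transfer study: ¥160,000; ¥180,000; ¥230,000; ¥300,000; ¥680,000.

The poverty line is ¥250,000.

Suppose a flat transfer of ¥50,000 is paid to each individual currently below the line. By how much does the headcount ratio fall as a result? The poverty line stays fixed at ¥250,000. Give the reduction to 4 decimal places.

0.2000

Before: below the line — ¥160,000, ¥180,000, ¥230,000; headcount ratio = 0.600000.
After the ¥50,000 transfer: below the line — ¥210,000, ¥230,000; headcount ratio = 0.400000.
Reduction = 0.600000 − 0.400000 = 0.2000.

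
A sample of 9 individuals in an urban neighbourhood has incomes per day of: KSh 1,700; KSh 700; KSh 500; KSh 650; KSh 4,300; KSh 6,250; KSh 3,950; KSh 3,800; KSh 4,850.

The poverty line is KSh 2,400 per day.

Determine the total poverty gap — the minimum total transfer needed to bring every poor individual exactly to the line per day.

Below the line: KSh 500, KSh 650, KSh 700, KSh 1,700 (q = 4 of N = 9).
Individual gaps: 2400−500 = 1900; 2400−650 = 1750; 2400−700 = 1700; 2400−1700 = 700.
Aggregate gap = KSh 6,050.

KSh 6,050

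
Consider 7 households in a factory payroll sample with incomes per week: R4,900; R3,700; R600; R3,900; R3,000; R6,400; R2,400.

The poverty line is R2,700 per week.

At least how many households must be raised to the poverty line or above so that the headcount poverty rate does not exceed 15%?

Currently q = 2 of N = 7 are below the line (H = 0.286).
A headcount ratio of at most 15% allows at most ⌊0.15 × 7⌋ = 1 poor households.
So at least 2 − 1 = 1 must be lifted.

1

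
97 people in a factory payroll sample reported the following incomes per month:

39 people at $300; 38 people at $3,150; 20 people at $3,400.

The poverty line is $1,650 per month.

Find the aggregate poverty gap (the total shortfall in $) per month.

$52,650

Below the line: 39×$300 (q = 39 of N = 97).
Individual gaps: 39×(1650−300) = 52650.
Aggregate gap = $52,650.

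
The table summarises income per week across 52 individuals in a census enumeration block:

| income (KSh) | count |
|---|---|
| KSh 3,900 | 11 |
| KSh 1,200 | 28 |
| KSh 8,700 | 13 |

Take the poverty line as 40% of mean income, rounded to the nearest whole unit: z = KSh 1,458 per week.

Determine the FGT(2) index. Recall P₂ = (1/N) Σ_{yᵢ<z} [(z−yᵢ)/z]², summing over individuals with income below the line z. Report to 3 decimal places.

Poor units: 28×KSh 1,200 (q = 28 of N = 52).
Shortfall ratios: (1458−1200)/1458 = 0.1770 (×28).
Squared: 0.0313 (×28).
Sum = 0.876763; P₂ = 0.876763 / 52 = 0.017.

0.017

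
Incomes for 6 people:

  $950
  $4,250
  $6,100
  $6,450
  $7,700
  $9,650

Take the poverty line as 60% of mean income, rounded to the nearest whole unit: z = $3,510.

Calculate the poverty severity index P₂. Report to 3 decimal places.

0.089

Below z: $950 (q = 1 of N = 6).
Relative gaps: (3510−950)/3510 = 0.7293.
Squared: 0.5319.
Sum = 0.531944; P₂ = 0.531944 / 6 = 0.089.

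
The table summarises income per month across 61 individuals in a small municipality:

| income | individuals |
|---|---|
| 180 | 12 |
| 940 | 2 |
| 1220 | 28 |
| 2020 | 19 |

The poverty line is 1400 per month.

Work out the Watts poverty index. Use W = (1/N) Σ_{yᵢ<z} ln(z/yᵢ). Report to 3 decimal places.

Incomes under z: 12×180, 2×940, 28×1220 (q = 42 of N = 61).
Log gaps: ln(1400/180) = 2.0513 (×12); ln(1400/940) = 0.3983 (×2); ln(1400/1220) = 0.1376 (×28).
W = 29.265342 / 61 = 0.480.

0.480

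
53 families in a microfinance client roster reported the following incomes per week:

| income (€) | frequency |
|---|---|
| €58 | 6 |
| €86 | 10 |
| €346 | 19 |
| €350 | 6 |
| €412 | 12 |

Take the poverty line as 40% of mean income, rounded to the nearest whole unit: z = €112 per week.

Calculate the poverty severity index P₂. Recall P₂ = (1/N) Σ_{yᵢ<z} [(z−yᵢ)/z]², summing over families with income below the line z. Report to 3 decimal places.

0.036

Poor units: 6×€58, 10×€86 (q = 16 of N = 53).
Shortfall ratios: (112−58)/112 = 0.4821 (×6); (112−86)/112 = 0.2321 (×10).
Squared: 0.2325 (×6); 0.0539 (×10).
Sum = 1.933673; P₂ = 1.933673 / 53 = 0.036.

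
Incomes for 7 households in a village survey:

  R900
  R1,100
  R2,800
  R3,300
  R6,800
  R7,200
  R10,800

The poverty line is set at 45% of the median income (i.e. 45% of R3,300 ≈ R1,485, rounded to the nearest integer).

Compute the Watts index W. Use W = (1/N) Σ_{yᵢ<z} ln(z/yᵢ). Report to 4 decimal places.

0.1144

Poor units: R900, R1,100 (q = 2 of N = 7).
Log shortfalls: ln(1485/900) = 0.5008; ln(1485/1100) = 0.3001.
W = 0.800880 / 7 = 0.1144.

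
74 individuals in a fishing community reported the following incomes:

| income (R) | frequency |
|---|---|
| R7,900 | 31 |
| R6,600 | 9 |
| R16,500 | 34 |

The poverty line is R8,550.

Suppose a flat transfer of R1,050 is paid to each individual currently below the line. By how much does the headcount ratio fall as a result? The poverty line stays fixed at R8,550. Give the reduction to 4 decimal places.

0.4189

Before: below the line — 9×R6,600, 31×R7,900; headcount ratio = 0.540541.
After the R1,050 transfer: below the line — 9×R7,650; headcount ratio = 0.121622.
Reduction = 0.540541 − 0.121622 = 0.4189.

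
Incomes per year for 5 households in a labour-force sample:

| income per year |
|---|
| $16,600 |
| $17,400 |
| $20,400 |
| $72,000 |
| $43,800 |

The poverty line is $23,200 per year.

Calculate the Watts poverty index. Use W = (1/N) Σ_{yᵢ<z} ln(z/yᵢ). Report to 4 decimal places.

Below the line: $16,600, $17,400, $20,400 (q = 3 of N = 5).
Log gaps: ln(23200/16600) = 0.3347; ln(23200/17400) = 0.2877; ln(23200/20400) = 0.1286.
W = 0.751049 / 5 = 0.1502.

0.1502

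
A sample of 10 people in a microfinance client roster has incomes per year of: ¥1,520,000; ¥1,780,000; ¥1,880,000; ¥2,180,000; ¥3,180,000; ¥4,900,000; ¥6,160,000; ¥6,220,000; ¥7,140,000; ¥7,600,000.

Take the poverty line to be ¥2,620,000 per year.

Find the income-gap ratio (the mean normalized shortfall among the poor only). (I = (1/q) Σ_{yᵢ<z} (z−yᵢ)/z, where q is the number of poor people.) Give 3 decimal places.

0.298

Incomes under z: ¥1,520,000, ¥1,780,000, ¥1,880,000, ¥2,180,000 (q = 4 of N = 10).
Shortfall ratios (z−y)/z: 0.4198, 0.3206, 0.2824, 0.1679; sum = 1.190840.
I averages over the q = 4 poor units only: 1.190840 / 4 = 0.298.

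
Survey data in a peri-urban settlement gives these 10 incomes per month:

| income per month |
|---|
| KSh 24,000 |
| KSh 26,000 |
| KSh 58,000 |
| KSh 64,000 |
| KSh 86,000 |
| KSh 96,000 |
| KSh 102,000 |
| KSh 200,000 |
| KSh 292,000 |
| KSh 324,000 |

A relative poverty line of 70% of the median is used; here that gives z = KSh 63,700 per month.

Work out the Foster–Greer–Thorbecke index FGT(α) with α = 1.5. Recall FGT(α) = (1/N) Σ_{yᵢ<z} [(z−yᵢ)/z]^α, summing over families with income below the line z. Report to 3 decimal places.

Incomes under z: KSh 24,000, KSh 26,000, KSh 58,000 (q = 3 of N = 10).
Normalized shortfalls: (63700−24000)/63700 = 0.6232; (63700−26000)/63700 = 0.5918; (63700−58000)/63700 = 0.0895.
Raised to α = 1.5: 0.49201; 0.45531; 0.02677.
Sum = 0.974086; FGT(1.5) = 0.974086 / 10 = 0.097.

0.097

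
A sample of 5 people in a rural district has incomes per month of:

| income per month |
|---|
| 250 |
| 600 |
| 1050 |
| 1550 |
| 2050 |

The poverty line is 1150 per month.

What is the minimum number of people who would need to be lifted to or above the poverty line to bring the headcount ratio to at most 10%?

Currently q = 3 of N = 5 are below the line (H = 0.600).
A headcount ratio of at most 10% allows at most ⌊0.10 × 5⌋ = 0 poor people.
So at least 3 − 0 = 3 must be lifted.

3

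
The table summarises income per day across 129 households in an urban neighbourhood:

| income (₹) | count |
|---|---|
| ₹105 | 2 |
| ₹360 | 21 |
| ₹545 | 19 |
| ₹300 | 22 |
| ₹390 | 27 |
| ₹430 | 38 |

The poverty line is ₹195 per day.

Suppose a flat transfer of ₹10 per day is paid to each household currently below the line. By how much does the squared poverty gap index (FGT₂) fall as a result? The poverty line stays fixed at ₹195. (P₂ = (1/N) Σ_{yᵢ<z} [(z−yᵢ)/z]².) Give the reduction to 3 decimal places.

Before: below the line — 2×₹105; squared poverty gap index (FGT₂) = 0.00330.
After the ₹10 transfer: below the line — 2×₹115; squared poverty gap index (FGT₂) = 0.00261.
Reduction = 0.00330 − 0.00261 = 0.001.

0.001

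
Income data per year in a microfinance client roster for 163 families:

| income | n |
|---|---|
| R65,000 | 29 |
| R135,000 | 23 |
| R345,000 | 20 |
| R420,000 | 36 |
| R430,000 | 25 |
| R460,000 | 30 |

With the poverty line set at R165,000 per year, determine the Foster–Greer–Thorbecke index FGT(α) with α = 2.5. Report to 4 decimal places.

Below z: 29×R65,000, 23×R135,000 (q = 52 of N = 163).
Gap ratios (z−y)/z: (165000−65000)/165000 = 0.6061 (×29); (165000−135000)/165000 = 0.1818 (×23).
Raised to α = 2.5: 0.28595 (×29); 0.01410 (×23).
Sum = 8.616757; FGT(2.5) = 8.616757 / 163 = 0.0529.

0.0529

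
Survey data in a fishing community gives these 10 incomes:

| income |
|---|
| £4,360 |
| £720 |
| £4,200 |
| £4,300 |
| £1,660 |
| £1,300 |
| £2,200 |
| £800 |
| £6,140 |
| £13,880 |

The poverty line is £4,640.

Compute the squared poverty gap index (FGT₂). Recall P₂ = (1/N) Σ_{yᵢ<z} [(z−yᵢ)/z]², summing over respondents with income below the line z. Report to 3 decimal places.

Below the line: £720, £800, £1,300, £1,660, £2,200, £4,200, £4,300, £4,360 (q = 8 of N = 10).
Relative gaps: (4640−720)/4640 = 0.8448; (4640−800)/4640 = 0.8276; (4640−1300)/4640 = 0.7198; (4640−1660)/4640 = 0.6422; (4640−2200)/4640 = 0.5259; (4640−4200)/4640 = 0.0948; (4640−4300)/4640 = 0.0733; (4640−4360)/4640 = 0.0603.
Squared: 0.7137; 0.6849; 0.5182; 0.4125; 0.2765; 0.0090; 0.0054; 0.0036.
Sum = 2.623792; P₂ = 2.623792 / 10 = 0.262.

0.262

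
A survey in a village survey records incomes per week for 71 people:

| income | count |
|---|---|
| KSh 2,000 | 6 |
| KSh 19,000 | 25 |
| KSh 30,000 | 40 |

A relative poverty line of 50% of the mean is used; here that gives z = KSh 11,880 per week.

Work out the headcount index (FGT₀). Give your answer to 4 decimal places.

0.0845

6 of the 71 people have income below KSh 11,880.
H = 6/71 = 0.0845.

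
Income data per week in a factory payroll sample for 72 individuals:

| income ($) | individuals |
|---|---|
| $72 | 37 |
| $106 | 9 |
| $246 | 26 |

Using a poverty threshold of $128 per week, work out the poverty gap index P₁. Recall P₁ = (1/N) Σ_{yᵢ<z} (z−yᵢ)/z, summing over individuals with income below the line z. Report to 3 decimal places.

0.246

Incomes under z: 37×$72, 9×$106 (q = 46 of N = 72).
Normalized shortfalls: (128−72)/128 = 0.4375 (×37); (128−106)/128 = 0.1719 (×9).
Sum of shortfalls = 17.734375; P₁ averages over all N: 17.734375 / 72 = 0.246.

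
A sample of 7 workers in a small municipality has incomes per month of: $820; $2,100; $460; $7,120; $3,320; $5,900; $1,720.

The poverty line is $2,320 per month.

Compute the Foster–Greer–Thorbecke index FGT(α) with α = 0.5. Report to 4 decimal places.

0.3594

Poor units: $460, $820, $1,720, $2,100 (q = 4 of N = 7).
Gap ratios (z−y)/z: (2320−460)/2320 = 0.8017; (2320−820)/2320 = 0.6466; (2320−1720)/2320 = 0.2586; (2320−2100)/2320 = 0.0948.
Raised to α = 0.5: 0.89539; 0.80408; 0.50855; 0.30794.
Sum = 2.515963; FGT(0.5) = 2.515963 / 7 = 0.3594.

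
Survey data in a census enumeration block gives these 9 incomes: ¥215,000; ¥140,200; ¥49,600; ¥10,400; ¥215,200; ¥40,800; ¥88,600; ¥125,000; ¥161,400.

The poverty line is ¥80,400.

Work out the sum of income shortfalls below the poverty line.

¥140,400

Below z: ¥10,400, ¥40,800, ¥49,600 (q = 3 of N = 9).
Individual gaps: 80400−10400 = 70000; 80400−40800 = 39600; 80400−49600 = 30800.
Aggregate gap = ¥140,400.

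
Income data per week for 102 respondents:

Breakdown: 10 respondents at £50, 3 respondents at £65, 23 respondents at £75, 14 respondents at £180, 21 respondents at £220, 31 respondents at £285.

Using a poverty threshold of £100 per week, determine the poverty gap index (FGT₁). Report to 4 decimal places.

0.1157

Below the line: 10×£50, 3×£65, 23×£75 (q = 36 of N = 102).
Shortfall ratios: (100−50)/100 = 0.5000 (×10); (100−65)/100 = 0.3500 (×3); (100−75)/100 = 0.2500 (×23).
Sum of shortfalls = 11.800000; P₁ averages over all N: 11.800000 / 102 = 0.1157.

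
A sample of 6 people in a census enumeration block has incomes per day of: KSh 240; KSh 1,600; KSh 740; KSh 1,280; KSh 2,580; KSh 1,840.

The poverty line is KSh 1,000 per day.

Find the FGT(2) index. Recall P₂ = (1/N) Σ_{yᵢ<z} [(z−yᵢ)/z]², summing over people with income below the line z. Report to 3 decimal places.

0.108

Below z: KSh 240, KSh 740 (q = 2 of N = 6).
Normalized shortfalls: (1000−240)/1000 = 0.7600; (1000−740)/1000 = 0.2600.
Squared: 0.5776; 0.0676.
Sum = 0.645200; P₂ = 0.645200 / 6 = 0.108.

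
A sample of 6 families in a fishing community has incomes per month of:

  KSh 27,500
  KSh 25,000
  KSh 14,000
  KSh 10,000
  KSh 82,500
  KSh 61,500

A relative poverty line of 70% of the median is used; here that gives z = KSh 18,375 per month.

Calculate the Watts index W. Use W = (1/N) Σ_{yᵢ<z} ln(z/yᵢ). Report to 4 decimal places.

Below the line: KSh 10,000, KSh 14,000 (q = 2 of N = 6).
ln(z/y) terms: ln(18375/10000) = 0.6084; ln(18375/14000) = 0.2719.
W = 0.880340 / 6 = 0.1467.

0.1467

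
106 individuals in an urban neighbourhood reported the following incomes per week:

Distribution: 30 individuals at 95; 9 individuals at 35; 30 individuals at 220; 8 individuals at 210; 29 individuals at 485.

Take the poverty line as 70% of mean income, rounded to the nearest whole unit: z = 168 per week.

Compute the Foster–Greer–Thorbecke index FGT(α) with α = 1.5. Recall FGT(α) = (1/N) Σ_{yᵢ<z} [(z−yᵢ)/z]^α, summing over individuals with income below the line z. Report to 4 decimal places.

0.1409

Below the line: 9×35, 30×95 (q = 39 of N = 106).
Normalized shortfalls: (168−35)/168 = 0.7917 (×9); (168−95)/168 = 0.4345 (×30).
Raised to α = 1.5: 0.70439 (×9); 0.28643 (×30).
Sum = 14.932452; FGT(1.5) = 14.932452 / 106 = 0.1409.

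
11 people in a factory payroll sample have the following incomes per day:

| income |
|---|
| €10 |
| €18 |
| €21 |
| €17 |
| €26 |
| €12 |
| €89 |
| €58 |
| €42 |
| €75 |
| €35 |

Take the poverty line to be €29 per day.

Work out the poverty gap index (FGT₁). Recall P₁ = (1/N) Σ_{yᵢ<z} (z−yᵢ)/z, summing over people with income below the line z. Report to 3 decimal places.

Below the line: €10, €12, €17, €18, €21, €26 (q = 6 of N = 11).
Relative gaps: (29−10)/29 = 0.6552; (29−12)/29 = 0.5862; (29−17)/29 = 0.4138; (29−18)/29 = 0.3793; (29−21)/29 = 0.2759; (29−26)/29 = 0.1034.
Σ = 2.413793. Dividing by the full population N = 11 gives P₁ = 0.219.

0.219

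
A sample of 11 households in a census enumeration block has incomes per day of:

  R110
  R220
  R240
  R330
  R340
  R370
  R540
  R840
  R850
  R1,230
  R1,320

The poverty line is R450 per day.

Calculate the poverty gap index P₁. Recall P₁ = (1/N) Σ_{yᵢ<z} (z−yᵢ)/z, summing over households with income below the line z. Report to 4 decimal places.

0.2202

Below the line: R110, R220, R240, R330, R340, R370 (q = 6 of N = 11).
Normalized shortfalls: (450−110)/450 = 0.7556; (450−220)/450 = 0.5111; (450−240)/450 = 0.4667; (450−330)/450 = 0.2667; (450−340)/450 = 0.2444; (450−370)/450 = 0.1778.
Σ = 2.422222. Dividing by the full population N = 11 gives P₁ = 0.2202.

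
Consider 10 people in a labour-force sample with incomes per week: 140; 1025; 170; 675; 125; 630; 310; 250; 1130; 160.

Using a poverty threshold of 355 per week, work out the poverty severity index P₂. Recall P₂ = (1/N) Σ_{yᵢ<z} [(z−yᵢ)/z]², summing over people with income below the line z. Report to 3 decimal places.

Below the line: 125, 140, 160, 170, 250, 310 (q = 6 of N = 10).
Shortfall ratios: (355−125)/355 = 0.6479; (355−140)/355 = 0.6056; (355−160)/355 = 0.5493; (355−170)/355 = 0.5211; (355−250)/355 = 0.2958; (355−310)/355 = 0.1268.
Squared: 0.4198; 0.3668; 0.3017; 0.2716; 0.0875; 0.0161.
Sum = 1.463400; P₂ = 1.463400 / 10 = 0.146.

0.146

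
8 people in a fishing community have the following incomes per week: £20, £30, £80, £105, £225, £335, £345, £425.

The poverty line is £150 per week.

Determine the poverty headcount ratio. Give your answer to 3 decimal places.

0.500

4 of the 8 people have income below £150.
H = 4/8 = 0.500.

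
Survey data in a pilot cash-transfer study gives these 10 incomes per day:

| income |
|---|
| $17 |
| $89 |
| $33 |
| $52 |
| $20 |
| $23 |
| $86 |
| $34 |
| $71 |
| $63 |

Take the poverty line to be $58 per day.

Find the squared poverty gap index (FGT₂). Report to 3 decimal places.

Below the line: $17, $20, $23, $33, $34, $52 (q = 6 of N = 10).
Normalized shortfalls: (58−17)/58 = 0.7069; (58−20)/58 = 0.6552; (58−23)/58 = 0.6034; (58−33)/58 = 0.4310; (58−34)/58 = 0.4138; (58−52)/58 = 0.1034.
Squared: 0.4997; 0.4293; 0.3641; 0.1858; 0.1712; 0.0107.
Sum = 1.660820; P₂ = 1.660820 / 10 = 0.166.

0.166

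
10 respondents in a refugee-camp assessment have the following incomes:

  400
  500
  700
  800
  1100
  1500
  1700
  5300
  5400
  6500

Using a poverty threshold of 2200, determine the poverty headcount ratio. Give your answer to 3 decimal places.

7 of the 10 respondents have income below 2200.
H = 7/10 = 0.700.

0.700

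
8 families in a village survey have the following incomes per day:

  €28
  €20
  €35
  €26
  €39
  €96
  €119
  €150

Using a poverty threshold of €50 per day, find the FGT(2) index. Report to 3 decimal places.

0.115

Poor units: €20, €26, €28, €35, €39 (q = 5 of N = 8).
Shortfall ratios: (50−20)/50 = 0.6000; (50−26)/50 = 0.4800; (50−28)/50 = 0.4400; (50−35)/50 = 0.3000; (50−39)/50 = 0.2200.
Squared: 0.3600; 0.2304; 0.1936; 0.0900; 0.0484.
Sum = 0.922400; P₂ = 0.922400 / 8 = 0.115.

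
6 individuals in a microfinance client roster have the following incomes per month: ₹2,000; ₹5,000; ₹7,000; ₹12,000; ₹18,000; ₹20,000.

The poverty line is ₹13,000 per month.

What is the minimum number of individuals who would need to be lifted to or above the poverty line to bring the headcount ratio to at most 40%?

2

Currently q = 4 of N = 6 are below the line (H = 0.667).
A headcount ratio of at most 40% allows at most ⌊0.40 × 6⌋ = 2 poor individuals.
So at least 4 − 2 = 2 must be lifted.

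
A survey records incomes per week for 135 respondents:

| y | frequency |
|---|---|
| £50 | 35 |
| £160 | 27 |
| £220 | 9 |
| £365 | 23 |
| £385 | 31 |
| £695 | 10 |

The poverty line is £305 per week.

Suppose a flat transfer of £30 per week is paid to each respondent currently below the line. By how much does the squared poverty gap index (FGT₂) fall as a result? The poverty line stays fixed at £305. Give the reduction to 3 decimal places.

Before: below the line — 35×£50, 27×£160, 9×£220; squared poverty gap index (FGT₂) = 0.23160.
After the £30 transfer: below the line — 35×£80, 27×£190, 9×£250; squared poverty gap index (FGT₂) = 0.17169.
Reduction = 0.23160 − 0.17169 = 0.060.

0.060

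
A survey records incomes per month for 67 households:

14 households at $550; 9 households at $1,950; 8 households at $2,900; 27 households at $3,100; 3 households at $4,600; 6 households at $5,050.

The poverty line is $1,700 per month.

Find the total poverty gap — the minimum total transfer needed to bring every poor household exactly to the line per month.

$16,100

Below z: 14×$550 (q = 14 of N = 67).
Individual gaps: 14×(1700−550) = 16100.
Aggregate gap = $16,100.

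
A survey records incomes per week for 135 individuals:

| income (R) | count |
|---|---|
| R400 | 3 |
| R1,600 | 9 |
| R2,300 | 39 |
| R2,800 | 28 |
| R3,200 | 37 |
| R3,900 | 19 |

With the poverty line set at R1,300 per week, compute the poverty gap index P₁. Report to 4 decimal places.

0.0154

Poor units: 3×R400 (q = 3 of N = 135).
Shortfall ratios: (1300−400)/1300 = 0.6923 (×3).
Sum of shortfalls = 2.076923; P₁ averages over all N: 2.076923 / 135 = 0.0154.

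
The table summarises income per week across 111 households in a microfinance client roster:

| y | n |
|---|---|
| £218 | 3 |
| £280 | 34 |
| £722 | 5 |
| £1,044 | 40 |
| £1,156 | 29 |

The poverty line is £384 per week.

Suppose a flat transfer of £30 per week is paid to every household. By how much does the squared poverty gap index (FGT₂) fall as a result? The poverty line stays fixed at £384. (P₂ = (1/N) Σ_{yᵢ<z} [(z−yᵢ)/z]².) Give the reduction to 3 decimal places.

Before: below the line — 3×£218, 34×£280; squared poverty gap index (FGT₂) = 0.02752.
After the £30 transfer: below the line — 3×£248, 34×£310; squared poverty gap index (FGT₂) = 0.01477.
Reduction = 0.02752 − 0.01477 = 0.013.

0.013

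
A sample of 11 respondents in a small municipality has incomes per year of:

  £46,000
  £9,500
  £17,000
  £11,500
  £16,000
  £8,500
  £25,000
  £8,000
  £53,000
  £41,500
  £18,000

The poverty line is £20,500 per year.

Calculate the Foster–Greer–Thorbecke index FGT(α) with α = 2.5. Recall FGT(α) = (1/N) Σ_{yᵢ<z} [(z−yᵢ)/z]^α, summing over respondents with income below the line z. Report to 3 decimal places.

0.085

Below the line: £8,000, £8,500, £9,500, £11,500, £16,000, £17,000, £18,000 (q = 7 of N = 11).
Gap ratios (z−y)/z: (20500−8000)/20500 = 0.6098; (20500−8500)/20500 = 0.5854; (20500−9500)/20500 = 0.5366; (20500−11500)/20500 = 0.4390; (20500−16000)/20500 = 0.2195; (20500−17000)/20500 = 0.1707; (20500−18000)/20500 = 0.1220.
Raised to α = 2.5: 0.29033; 0.26216; 0.21091; 0.12771; 0.02258; 0.01204; 0.00519.
Sum = 0.930923; FGT(2.5) = 0.930923 / 11 = 0.085.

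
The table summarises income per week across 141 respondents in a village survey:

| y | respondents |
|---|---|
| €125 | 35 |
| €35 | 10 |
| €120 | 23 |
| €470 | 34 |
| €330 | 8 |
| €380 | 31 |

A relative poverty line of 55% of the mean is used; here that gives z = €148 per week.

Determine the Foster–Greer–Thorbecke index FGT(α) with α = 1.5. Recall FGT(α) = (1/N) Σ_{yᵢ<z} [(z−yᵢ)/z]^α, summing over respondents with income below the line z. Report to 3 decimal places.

Below z: 10×€35, 23×€120, 35×€125 (q = 68 of N = 141).
Relative gaps: (148−35)/148 = 0.7635 (×10); (148−120)/148 = 0.1892 (×23); (148−125)/148 = 0.1554 (×35).
Raised to α = 1.5: 0.66715 (×10); 0.08229 (×23); 0.06126 (×35).
Sum = 10.708393; FGT(1.5) = 10.708393 / 141 = 0.076.

0.076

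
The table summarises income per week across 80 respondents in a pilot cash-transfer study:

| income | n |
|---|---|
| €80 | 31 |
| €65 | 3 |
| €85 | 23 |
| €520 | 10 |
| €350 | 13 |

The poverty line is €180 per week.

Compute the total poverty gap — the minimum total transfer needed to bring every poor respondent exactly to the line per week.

Below z: 3×€65, 31×€80, 23×€85 (q = 57 of N = 80).
Individual gaps: 3×(180−65) = 345; 31×(180−80) = 3100; 23×(180−85) = 2185.
Aggregate gap = €5,630.

€5,630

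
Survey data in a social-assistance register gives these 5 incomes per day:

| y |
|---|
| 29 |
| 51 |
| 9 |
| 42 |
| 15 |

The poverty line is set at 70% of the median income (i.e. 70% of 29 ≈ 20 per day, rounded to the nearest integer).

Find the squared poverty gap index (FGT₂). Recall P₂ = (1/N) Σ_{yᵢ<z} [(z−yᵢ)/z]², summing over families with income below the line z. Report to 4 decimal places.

Poor units: 9, 15 (q = 2 of N = 5).
Normalized shortfalls: (20−9)/20 = 0.5500; (20−15)/20 = 0.2500.
Squared: 0.3025; 0.0625.
Sum = 0.365000; P₂ = 0.365000 / 5 = 0.0730.

0.0730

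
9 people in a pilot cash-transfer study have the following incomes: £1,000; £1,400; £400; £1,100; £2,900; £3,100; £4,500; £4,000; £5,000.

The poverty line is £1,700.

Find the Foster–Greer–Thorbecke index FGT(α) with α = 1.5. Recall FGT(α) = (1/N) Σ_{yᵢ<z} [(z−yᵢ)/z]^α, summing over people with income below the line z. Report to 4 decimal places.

Incomes under z: £400, £1,000, £1,100, £1,400 (q = 4 of N = 9).
Gap ratios (z−y)/z: (1700−400)/1700 = 0.7647; (1700−1000)/1700 = 0.4118; (1700−1100)/1700 = 0.3529; (1700−1400)/1700 = 0.1765.
Raised to α = 1.5: 0.66872; 0.26422; 0.20968; 0.07413.
Sum = 1.216752; FGT(1.5) = 1.216752 / 9 = 0.1352.

0.1352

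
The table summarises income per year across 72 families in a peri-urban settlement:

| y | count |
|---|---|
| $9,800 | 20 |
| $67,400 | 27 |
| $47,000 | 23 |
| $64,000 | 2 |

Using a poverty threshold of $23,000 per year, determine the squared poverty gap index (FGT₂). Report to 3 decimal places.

0.091

Poor units: 20×$9,800 (q = 20 of N = 72).
Normalized shortfalls: (23000−9800)/23000 = 0.5739 (×20).
Squared: 0.3294 (×20).
Sum = 6.587524; P₂ = 6.587524 / 72 = 0.091.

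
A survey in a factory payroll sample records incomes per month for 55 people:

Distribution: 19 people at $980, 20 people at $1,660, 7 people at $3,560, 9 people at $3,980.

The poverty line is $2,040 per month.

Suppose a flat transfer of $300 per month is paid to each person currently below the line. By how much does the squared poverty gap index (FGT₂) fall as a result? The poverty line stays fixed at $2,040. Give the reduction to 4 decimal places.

0.0574

Before: below the line — 19×$980, 20×$1,660; squared poverty gap index (FGT₂) = 0.105888.
After the $300 transfer: below the line — 19×$1,280, 20×$1,960; squared poverty gap index (FGT₂) = 0.048506.
Reduction = 0.105888 − 0.048506 = 0.0574.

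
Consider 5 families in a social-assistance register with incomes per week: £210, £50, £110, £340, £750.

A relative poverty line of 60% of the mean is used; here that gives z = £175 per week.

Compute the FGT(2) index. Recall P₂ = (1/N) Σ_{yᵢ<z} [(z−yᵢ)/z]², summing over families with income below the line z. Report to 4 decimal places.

0.1296

Poor units: £50, £110 (q = 2 of N = 5).
Shortfall ratios: (175−50)/175 = 0.7143; (175−110)/175 = 0.3714.
Squared: 0.5102; 0.1380.
Sum = 0.648163; P₂ = 0.648163 / 5 = 0.1296.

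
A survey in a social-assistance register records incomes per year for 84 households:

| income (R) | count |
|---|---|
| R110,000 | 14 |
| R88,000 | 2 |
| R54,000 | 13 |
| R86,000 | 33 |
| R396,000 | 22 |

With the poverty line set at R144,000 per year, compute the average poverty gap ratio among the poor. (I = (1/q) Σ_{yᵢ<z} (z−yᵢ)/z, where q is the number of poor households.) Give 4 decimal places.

Below z: 13×R54,000, 33×R86,000, 2×R88,000, 14×R110,000 (q = 62 of N = 84).
Shortfall ratios (z−y)/z: 0.6250 (×13), 0.4028 (×33), 0.3889 (×2), 0.2361 (×14); sum = 25.500000.
The income-gap ratio divides by q (the poor only): 25.500000 / 62 = 0.4113.

0.4113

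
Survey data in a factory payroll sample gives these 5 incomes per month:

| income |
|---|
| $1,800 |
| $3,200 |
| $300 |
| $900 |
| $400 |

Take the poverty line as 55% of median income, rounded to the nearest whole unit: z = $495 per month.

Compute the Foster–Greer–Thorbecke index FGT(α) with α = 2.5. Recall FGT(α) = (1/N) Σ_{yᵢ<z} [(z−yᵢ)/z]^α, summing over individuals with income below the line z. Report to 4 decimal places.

0.0227

Below the line: $300, $400 (q = 2 of N = 5).
Gap ratios (z−y)/z: (495−300)/495 = 0.3939; (495−400)/495 = 0.1919.
Raised to α = 2.5: 0.09740; 0.01614.
Sum = 0.113539; FGT(2.5) = 0.113539 / 5 = 0.0227.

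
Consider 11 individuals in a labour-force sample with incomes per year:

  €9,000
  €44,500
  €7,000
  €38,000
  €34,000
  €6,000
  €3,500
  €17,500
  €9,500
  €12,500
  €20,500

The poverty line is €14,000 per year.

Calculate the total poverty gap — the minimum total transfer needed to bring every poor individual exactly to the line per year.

Below the line: €3,500, €6,000, €7,000, €9,000, €9,500, €12,500 (q = 6 of N = 11).
Individual gaps: 14000−3500 = 10500; 14000−6000 = 8000; 14000−7000 = 7000; 14000−9000 = 5000; 14000−9500 = 4500; 14000−12500 = 1500.
Aggregate gap = €36,500.

€36,500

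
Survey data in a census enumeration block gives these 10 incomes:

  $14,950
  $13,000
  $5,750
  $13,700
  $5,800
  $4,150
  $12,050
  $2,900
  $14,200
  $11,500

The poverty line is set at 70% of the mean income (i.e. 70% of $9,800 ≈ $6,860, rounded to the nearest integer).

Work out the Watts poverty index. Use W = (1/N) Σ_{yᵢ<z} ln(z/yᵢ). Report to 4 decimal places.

Below the line: $2,900, $4,150, $5,750, $5,800 (q = 4 of N = 10).
Log gaps: ln(6860/2900) = 0.8610; ln(6860/4150) = 0.5026; ln(6860/5750) = 0.1765; ln(6860/5800) = 0.1678.
W = 1.707953 / 10 = 0.1708.

0.1708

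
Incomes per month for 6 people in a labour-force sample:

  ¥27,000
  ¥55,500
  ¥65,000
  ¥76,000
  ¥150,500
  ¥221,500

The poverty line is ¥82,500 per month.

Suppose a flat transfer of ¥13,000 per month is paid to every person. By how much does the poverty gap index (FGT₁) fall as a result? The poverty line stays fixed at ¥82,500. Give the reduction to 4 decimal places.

0.0919

Before: below the line — ¥27,000, ¥55,500, ¥65,000, ¥76,000; poverty gap index (FGT₁) = 0.215152.
After the ¥13,000 transfer: below the line — ¥40,000, ¥68,500, ¥78,000; poverty gap index (FGT₁) = 0.123232.
Reduction = 0.215152 − 0.123232 = 0.0919.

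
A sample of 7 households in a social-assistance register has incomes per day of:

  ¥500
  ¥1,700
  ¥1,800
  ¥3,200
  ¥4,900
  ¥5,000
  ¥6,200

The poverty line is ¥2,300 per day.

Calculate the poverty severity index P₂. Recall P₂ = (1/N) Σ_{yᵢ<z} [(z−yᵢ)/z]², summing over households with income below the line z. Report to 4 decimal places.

Below z: ¥500, ¥1,700, ¥1,800 (q = 3 of N = 7).
Normalized shortfalls: (2300−500)/2300 = 0.7826; (2300−1700)/2300 = 0.2609; (2300−1800)/2300 = 0.2174.
Squared: 0.6125; 0.0681; 0.0473.
Sum = 0.727788; P₂ = 0.727788 / 7 = 0.1040.

0.1040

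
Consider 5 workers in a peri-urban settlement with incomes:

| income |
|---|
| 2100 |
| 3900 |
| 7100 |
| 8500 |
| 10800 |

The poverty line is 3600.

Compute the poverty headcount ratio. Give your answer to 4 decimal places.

0.2000

1 of the 5 workers have income below 3600.
H = 1/5 = 0.2000.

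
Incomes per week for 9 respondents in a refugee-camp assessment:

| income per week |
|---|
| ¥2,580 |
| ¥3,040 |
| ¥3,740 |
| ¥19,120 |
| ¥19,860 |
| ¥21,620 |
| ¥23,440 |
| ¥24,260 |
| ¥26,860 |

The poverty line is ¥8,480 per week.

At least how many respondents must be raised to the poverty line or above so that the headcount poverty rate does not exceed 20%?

Currently q = 3 of N = 9 are below the line (H = 0.333).
A headcount ratio of at most 20% allows at most ⌊0.20 × 9⌋ = 1 poor respondents.
So at least 3 − 1 = 2 must be lifted.

2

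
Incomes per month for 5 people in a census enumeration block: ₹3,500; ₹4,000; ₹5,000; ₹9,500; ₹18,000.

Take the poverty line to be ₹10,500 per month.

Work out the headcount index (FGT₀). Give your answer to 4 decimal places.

4 of the 5 people have income below ₹10,500.
H = 4/5 = 0.8000.

0.8000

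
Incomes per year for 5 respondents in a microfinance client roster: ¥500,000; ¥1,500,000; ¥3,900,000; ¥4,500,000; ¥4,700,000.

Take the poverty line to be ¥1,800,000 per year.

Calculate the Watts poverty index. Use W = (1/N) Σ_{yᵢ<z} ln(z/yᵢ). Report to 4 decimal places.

0.2927

Poor units: ¥500,000, ¥1,500,000 (q = 2 of N = 5).
ln(z/y) terms: ln(1800000/500000) = 1.2809; ln(1800000/1500000) = 0.1823.
W = 1.463255 / 5 = 0.2927.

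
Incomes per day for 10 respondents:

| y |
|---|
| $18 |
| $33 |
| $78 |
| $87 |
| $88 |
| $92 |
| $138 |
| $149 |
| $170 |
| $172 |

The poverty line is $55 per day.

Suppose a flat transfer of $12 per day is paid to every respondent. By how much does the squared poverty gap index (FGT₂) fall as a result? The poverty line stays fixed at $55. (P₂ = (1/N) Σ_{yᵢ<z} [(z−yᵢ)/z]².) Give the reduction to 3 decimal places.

0.037

Before: below the line — $18, $33; squared poverty gap index (FGT₂) = 0.06126.
After the $12 transfer: below the line — $30, $45; squared poverty gap index (FGT₂) = 0.02397.
Reduction = 0.06126 − 0.02397 = 0.037.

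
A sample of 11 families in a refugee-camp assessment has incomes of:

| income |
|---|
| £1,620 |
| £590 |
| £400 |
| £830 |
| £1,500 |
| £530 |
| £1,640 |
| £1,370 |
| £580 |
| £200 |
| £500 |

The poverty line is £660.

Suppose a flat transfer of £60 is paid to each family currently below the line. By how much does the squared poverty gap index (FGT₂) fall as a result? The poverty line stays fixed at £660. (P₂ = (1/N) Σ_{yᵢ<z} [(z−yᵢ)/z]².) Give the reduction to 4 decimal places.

0.0245

Before: below the line — £200, £400, £500, £530, £580, £590; squared poverty gap index (FGT₂) = 0.069497.
After the £60 transfer: below the line — £260, £460, £560, £590, £640, £650; squared poverty gap index (FGT₂) = 0.044954.
Reduction = 0.069497 − 0.044954 = 0.0245.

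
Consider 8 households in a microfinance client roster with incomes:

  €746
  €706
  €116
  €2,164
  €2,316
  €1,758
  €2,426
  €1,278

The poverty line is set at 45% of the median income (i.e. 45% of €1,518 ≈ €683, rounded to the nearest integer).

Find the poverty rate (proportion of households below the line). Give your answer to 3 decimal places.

0.125

1 of the 8 households have income below €683.
H = 1/8 = 0.125.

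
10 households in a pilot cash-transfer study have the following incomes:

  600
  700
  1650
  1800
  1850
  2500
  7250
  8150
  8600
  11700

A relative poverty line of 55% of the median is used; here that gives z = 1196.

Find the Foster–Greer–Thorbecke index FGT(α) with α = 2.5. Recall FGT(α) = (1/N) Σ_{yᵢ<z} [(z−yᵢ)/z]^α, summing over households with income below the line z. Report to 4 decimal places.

0.0286

Below the line: 600, 700 (q = 2 of N = 10).
Normalized shortfalls: (1196−600)/1196 = 0.4983; (1196−700)/1196 = 0.4147.
Raised to α = 2.5: 0.17530; 0.11076.
Sum = 0.286061; FGT(2.5) = 0.286061 / 10 = 0.0286.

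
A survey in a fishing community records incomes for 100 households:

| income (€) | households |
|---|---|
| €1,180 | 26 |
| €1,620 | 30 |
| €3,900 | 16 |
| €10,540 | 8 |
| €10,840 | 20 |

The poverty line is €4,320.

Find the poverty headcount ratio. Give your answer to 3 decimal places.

72 of the 100 households have income below €4,320.
H = 72/100 = 0.720.

0.720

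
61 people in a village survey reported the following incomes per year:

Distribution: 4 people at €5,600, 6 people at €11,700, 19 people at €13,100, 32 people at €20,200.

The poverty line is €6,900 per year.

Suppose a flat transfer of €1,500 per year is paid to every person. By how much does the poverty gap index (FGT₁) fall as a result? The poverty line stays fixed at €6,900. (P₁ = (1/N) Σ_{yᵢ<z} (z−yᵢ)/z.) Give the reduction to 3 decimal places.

Before: below the line — 4×€5,600; poverty gap index (FGT₁) = 0.01235.
After the €1,500 transfer: below the line — none; poverty gap index (FGT₁) = 0.00000.
Reduction = 0.01235 − 0.00000 = 0.012.

0.012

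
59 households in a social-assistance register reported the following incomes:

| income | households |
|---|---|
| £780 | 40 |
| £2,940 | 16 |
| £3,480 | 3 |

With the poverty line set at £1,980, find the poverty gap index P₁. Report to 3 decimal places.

0.411

Below z: 40×£780 (q = 40 of N = 59).
Normalized shortfalls: (1980−780)/1980 = 0.6061 (×40).
Σ = 24.242424. Dividing by the full population N = 59 gives P₁ = 0.411.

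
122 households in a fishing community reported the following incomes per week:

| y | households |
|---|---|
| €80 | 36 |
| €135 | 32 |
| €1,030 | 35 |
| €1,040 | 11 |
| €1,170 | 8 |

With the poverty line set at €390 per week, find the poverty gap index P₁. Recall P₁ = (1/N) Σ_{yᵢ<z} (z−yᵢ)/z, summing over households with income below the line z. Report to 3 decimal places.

Poor units: 36×€80, 32×€135 (q = 68 of N = 122).
Shortfall ratios: (390−80)/390 = 0.7949 (×36); (390−135)/390 = 0.6538 (×32).
Sum of shortfalls = 49.538462; P₁ averages over all N: 49.538462 / 122 = 0.406.

0.406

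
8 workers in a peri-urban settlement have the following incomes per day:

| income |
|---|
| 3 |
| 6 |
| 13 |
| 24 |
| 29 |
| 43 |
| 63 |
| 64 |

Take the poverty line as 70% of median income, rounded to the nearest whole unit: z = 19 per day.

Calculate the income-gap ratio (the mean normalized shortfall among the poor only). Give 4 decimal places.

Poor units: 3, 6, 13 (q = 3 of N = 8).
Relative gaps: 0.8421, 0.6842, 0.3158; sum = 1.842105.
The income-gap ratio divides by q (the poor only): 1.842105 / 3 = 0.6140.

0.6140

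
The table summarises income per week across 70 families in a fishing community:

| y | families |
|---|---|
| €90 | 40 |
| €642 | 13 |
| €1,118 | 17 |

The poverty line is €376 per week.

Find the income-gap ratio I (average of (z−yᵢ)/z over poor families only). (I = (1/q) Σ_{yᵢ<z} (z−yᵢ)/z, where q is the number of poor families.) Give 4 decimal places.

Poor units: 40×€90 (q = 40 of N = 70).
Relative gaps: 0.7606 (×40); sum = 30.425532.
I averages over the q = 40 poor units only: 30.425532 / 40 = 0.7606.

0.7606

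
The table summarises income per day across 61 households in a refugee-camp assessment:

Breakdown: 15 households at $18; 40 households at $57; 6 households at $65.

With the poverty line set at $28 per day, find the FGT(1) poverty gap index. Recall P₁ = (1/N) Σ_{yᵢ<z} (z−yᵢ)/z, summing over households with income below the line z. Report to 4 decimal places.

Below z: 15×$18 (q = 15 of N = 61).
Normalized shortfalls: (28−18)/28 = 0.3571 (×15).
Sum of shortfalls = 5.357143; P₁ averages over all N: 5.357143 / 61 = 0.0878.

0.0878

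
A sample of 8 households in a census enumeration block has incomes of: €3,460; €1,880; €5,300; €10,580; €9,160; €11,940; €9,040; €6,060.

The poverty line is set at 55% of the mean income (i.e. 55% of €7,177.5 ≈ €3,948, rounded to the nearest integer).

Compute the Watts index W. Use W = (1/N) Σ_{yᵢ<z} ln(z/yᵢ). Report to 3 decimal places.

Poor units: €1,880, €3,460 (q = 2 of N = 8).
Log shortfalls: ln(3948/1880) = 0.7419; ln(3948/3460) = 0.1319.
W = 0.873878 / 8 = 0.109.

0.109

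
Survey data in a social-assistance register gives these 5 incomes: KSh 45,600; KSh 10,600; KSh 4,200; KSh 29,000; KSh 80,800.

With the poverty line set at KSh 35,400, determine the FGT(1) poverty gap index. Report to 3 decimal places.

Poor units: KSh 4,200, KSh 10,600, KSh 29,000 (q = 3 of N = 5).
Shortfall ratios: (35400−4200)/35400 = 0.8814; (35400−10600)/35400 = 0.7006; (35400−29000)/35400 = 0.1808.
Sum of shortfalls = 1.762712; P₁ averages over all N: 1.762712 / 5 = 0.353.

0.353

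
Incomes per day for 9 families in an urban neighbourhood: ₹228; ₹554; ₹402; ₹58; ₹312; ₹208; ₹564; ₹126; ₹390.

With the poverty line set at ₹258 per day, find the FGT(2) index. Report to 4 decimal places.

Below the line: ₹58, ₹126, ₹208, ₹228 (q = 4 of N = 9).
Normalized shortfalls: (258−58)/258 = 0.7752; (258−126)/258 = 0.5116; (258−208)/258 = 0.1938; (258−228)/258 = 0.1163.
Squared: 0.6009; 0.2618; 0.0376; 0.0135.
Sum = 0.913767; P₂ = 0.913767 / 9 = 0.1015.

0.1015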